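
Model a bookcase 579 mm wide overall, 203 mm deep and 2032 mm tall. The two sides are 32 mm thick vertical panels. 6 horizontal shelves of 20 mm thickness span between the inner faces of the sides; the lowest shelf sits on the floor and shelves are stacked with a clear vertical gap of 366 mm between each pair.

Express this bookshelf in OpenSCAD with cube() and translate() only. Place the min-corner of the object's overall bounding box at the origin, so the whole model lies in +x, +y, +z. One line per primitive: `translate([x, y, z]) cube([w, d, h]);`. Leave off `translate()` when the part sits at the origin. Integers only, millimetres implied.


cube([32, 203, 2032]);
translate([547, 0, 0]) cube([32, 203, 2032]);
translate([32, 0, 0]) cube([515, 203, 20]);
translate([32, 0, 386]) cube([515, 203, 20]);
translate([32, 0, 772]) cube([515, 203, 20]);
translate([32, 0, 1158]) cube([515, 203, 20]);
translate([32, 0, 1544]) cube([515, 203, 20]);
translate([32, 0, 1930]) cube([515, 203, 20]);


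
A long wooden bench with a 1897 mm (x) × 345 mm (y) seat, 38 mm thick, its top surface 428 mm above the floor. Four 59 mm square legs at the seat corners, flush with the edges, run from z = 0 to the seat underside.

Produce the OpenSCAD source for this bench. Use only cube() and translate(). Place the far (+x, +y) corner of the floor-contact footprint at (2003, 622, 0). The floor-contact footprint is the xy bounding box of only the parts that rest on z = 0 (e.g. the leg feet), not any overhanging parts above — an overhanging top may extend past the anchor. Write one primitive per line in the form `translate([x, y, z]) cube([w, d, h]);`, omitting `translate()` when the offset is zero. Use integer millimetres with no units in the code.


// leg_h = 428 − 38 = 390
translate([106, 277, 390]) cube([1897, 345, 38]);
translate([106, 277, 0]) cube([59, 59, 390]);
translate([106, 563, 0]) cube([59, 59, 390]);
translate([1944, 277, 0]) cube([59, 59, 390]);
translate([1944, 563, 0]) cube([59, 59, 390]);


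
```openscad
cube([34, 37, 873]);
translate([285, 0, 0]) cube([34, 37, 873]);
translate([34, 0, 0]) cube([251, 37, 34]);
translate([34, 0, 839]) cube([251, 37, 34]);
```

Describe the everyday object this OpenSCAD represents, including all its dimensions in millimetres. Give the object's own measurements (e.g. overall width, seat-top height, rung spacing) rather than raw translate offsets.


A rectangular picture frame lying in the x–z plane (depth along y). The opening is 251 mm wide (x) by 805 mm tall (z), surrounded by a border 34 mm wide on all four sides. The frame is 37 mm deep and is made of two full-height vertical stiles with two horizontal rails fitted between them.


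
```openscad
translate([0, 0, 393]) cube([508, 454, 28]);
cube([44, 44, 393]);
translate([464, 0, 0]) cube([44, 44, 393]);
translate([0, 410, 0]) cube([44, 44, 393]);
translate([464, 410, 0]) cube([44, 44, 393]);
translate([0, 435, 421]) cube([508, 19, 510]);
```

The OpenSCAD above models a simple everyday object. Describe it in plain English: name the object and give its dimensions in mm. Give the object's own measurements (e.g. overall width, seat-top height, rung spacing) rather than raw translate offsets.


A chair. The seat is a 508×454×28 mm slab with its top at z = 421 mm, on four 44×44 mm corner legs (flush with the seat edges, standing on z = 0). A flat backrest 19 mm thick, 510 mm tall, spans the full seat width and rises from the seat top along its +y edge, rear face flush with the rear of the seat.


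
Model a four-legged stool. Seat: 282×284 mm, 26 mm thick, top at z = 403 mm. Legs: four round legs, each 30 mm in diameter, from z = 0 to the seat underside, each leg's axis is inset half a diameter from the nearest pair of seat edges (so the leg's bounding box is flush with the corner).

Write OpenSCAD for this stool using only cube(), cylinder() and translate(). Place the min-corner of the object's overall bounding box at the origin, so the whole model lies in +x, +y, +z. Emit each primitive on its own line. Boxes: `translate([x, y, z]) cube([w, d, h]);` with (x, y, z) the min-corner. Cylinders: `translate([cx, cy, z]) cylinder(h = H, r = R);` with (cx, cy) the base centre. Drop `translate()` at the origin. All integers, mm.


translate([0, 0, 377]) cube([282, 284, 26]);
translate([15, 15, 0]) cylinder(h = 377, r = 15);
translate([267, 15, 0]) cylinder(h = 377, r = 15);
translate([15, 269, 0]) cylinder(h = 377, r = 15);
translate([267, 269, 0]) cylinder(h = 377, r = 15);


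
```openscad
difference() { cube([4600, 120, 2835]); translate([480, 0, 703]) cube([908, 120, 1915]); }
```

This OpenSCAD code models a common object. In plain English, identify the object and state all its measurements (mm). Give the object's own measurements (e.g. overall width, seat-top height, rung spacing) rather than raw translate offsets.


A wall 4600 mm long (x), 120 mm thick (y), 2835 mm tall, with a rectangular window opening cut through it. The opening is 908 mm wide and 1915 mm tall; its sill is at z = 703 mm and its near (−x) edge is 480 mm from the wall's −x end. The opening passes through the full wall thickness.


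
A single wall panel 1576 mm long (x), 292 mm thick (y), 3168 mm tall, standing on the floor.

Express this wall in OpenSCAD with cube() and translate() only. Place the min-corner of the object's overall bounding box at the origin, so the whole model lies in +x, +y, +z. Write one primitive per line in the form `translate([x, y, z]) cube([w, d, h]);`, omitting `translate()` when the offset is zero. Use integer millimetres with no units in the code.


cube([1576, 292, 3168]);


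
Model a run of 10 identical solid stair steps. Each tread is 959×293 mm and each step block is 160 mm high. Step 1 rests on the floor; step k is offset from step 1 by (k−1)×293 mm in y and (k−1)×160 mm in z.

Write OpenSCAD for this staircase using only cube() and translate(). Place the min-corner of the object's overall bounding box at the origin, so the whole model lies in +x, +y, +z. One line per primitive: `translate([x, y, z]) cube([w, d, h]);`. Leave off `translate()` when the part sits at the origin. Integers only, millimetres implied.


cube([959, 293, 160]);
translate([0, 293, 160]) cube([959, 293, 160]);
translate([0, 586, 320]) cube([959, 293, 160]);
translate([0, 879, 480]) cube([959, 293, 160]);
translate([0, 1172, 640]) cube([959, 293, 160]);
translate([0, 1465, 800]) cube([959, 293, 160]);
translate([0, 1758, 960]) cube([959, 293, 160]);
translate([0, 2051, 1120]) cube([959, 293, 160]);
translate([0, 2344, 1280]) cube([959, 293, 160]);
translate([0, 2637, 1440]) cube([959, 293, 160]);


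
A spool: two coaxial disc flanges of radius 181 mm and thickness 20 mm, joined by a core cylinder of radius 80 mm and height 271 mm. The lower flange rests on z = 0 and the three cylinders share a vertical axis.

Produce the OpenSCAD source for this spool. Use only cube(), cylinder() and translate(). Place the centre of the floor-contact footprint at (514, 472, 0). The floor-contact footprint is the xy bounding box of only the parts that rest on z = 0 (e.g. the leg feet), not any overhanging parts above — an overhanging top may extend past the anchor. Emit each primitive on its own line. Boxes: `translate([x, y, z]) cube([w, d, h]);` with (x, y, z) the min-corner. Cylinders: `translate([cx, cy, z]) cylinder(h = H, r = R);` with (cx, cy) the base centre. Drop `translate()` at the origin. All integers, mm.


translate([514, 472, 0]) cylinder(h = 20, r = 181);
translate([514, 472, 20]) cylinder(h = 271, r = 80);
translate([514, 472, 291]) cylinder(h = 20, r = 181);


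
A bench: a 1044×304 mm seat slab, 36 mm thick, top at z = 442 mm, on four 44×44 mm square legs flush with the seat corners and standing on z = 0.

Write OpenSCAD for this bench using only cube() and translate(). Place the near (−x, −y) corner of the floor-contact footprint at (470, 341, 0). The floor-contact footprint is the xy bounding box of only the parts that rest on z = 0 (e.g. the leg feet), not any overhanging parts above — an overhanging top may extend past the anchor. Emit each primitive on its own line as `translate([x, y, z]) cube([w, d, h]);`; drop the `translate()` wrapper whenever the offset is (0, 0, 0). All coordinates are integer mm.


translate([470, 341, 406]) cube([1044, 304, 36]);
translate([470, 341, 0]) cube([44, 44, 406]);
translate([470, 601, 0]) cube([44, 44, 406]);
translate([1470, 341, 0]) cube([44, 44, 406]);
translate([1470, 601, 0]) cube([44, 44, 406]);


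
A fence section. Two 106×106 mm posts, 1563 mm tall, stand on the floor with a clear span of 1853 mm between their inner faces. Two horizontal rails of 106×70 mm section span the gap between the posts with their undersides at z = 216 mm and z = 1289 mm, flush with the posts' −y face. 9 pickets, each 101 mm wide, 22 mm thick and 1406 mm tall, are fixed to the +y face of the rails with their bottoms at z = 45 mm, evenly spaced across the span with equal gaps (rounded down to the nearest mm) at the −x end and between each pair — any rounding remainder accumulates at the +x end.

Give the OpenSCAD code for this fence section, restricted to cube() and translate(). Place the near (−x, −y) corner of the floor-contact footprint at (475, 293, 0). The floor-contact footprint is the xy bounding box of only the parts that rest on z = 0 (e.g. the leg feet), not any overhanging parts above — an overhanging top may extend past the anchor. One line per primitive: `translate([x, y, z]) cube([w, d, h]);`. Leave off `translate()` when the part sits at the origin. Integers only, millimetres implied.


translate([475, 293, 0]) cube([106, 106, 1563]);
translate([2434, 293, 0]) cube([106, 106, 1563]);
translate([581, 293, 216]) cube([1853, 106, 70]);
translate([581, 293, 1289]) cube([1853, 106, 70]);
translate([675, 399, 45]) cube([101, 22, 1406]);
translate([870, 399, 45]) cube([101, 22, 1406]);
translate([1065, 399, 45]) cube([101, 22, 1406]);
translate([1260, 399, 45]) cube([101, 22, 1406]);
translate([1455, 399, 45]) cube([101, 22, 1406]);
translate([1650, 399, 45]) cube([101, 22, 1406]);
translate([1845, 399, 45]) cube([101, 22, 1406]);
translate([2040, 399, 45]) cube([101, 22, 1406]);
translate([2235, 399, 45]) cube([101, 22, 1406]);


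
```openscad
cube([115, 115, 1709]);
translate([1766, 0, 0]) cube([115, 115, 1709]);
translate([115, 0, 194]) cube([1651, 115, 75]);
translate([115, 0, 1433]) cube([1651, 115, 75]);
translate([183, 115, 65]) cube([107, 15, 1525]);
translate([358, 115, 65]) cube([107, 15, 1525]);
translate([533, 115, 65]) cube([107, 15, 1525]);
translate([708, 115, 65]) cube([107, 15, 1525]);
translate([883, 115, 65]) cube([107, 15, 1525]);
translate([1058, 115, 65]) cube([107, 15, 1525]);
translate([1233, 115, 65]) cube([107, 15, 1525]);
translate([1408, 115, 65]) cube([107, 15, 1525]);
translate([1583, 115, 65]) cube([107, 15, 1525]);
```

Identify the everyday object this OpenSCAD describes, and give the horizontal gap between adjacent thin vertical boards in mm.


A fence section. The picket gap is 68 mm.

Two posts, two rails, 9 pickets — a fence section. Span 1651 mm holds 9 pickets of 107 mm with 10 equal gaps: ⌊(1651 − 9·107) / 10⌋ = 68 mm.


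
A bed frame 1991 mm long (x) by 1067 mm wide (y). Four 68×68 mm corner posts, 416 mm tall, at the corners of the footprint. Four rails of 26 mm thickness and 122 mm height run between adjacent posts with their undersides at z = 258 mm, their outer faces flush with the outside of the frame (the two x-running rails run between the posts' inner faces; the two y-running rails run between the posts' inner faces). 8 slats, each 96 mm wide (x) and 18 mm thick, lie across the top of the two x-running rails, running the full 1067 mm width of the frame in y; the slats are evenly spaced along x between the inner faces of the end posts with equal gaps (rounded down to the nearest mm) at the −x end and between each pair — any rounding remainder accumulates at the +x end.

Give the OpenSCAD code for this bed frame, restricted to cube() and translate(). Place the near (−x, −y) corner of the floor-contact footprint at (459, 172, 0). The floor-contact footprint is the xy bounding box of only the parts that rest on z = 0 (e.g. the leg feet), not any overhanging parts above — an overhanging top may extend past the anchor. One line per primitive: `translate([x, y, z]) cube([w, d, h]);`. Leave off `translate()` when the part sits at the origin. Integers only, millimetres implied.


// slat z = rail_z + rail_h = 258 + 122 = 380
// slat gap = ⌊(1855 − 8·96) / 9⌋ = 120
translate([459, 172, 0]) cube([68, 68, 416]);
translate([459, 1171, 0]) cube([68, 68, 416]);
translate([2382, 172, 0]) cube([68, 68, 416]);
translate([2382, 1171, 0]) cube([68, 68, 416]);
translate([527, 172, 258]) cube([1855, 26, 122]);
translate([527, 1213, 258]) cube([1855, 26, 122]);
translate([459, 240, 258]) cube([26, 931, 122]);
translate([2424, 240, 258]) cube([26, 931, 122]);
translate([647, 172, 380]) cube([96, 1067, 18]);
translate([863, 172, 380]) cube([96, 1067, 18]);
translate([1079, 172, 380]) cube([96, 1067, 18]);
translate([1295, 172, 380]) cube([96, 1067, 18]);
translate([1511, 172, 380]) cube([96, 1067, 18]);
translate([1727, 172, 380]) cube([96, 1067, 18]);
translate([1943, 172, 380]) cube([96, 1067, 18]);
translate([2159, 172, 380]) cube([96, 1067, 18]);


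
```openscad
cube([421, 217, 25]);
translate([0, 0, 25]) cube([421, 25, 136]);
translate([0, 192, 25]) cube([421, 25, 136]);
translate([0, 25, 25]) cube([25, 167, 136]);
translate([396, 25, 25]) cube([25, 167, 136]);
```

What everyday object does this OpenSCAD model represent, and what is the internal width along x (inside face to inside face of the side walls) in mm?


An open box. The internal width is 371 mm.

A 421×217 base slab with four walls standing on it — an open box. The base is 421 mm wide and the walls are 25 mm thick, so the internal width is 421 − 2 × 25 = 371 mm.


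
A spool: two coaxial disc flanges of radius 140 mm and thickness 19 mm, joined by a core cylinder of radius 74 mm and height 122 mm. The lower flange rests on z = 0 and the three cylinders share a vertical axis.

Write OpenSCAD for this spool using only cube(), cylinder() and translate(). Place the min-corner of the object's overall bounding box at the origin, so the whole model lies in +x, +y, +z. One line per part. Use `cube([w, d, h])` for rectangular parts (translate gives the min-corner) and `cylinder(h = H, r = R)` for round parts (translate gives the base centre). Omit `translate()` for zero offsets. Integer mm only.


translate([140, 140, 0]) cylinder(h = 19, r = 140);
translate([140, 140, 19]) cylinder(h = 122, r = 74);
translate([140, 140, 141]) cylinder(h = 19, r = 140);


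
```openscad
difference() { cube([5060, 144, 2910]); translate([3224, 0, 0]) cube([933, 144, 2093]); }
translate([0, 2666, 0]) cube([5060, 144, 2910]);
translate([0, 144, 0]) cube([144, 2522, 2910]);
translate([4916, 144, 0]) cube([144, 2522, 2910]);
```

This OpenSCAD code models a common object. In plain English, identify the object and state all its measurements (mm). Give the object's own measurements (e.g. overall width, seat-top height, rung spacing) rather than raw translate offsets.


A single room: four walls, each 2910 mm tall and 144 mm thick, enclosing an outside footprint 5060×2810 mm (x × y), no floor or roof. The front and back walls (−y and +y sides) run the full x-width; the side walls fit between their inner faces. A door opening 933 mm wide and 2093 mm tall is cut through the front wall from the floor up, its −x edge 3224 mm from the wall's −x end.


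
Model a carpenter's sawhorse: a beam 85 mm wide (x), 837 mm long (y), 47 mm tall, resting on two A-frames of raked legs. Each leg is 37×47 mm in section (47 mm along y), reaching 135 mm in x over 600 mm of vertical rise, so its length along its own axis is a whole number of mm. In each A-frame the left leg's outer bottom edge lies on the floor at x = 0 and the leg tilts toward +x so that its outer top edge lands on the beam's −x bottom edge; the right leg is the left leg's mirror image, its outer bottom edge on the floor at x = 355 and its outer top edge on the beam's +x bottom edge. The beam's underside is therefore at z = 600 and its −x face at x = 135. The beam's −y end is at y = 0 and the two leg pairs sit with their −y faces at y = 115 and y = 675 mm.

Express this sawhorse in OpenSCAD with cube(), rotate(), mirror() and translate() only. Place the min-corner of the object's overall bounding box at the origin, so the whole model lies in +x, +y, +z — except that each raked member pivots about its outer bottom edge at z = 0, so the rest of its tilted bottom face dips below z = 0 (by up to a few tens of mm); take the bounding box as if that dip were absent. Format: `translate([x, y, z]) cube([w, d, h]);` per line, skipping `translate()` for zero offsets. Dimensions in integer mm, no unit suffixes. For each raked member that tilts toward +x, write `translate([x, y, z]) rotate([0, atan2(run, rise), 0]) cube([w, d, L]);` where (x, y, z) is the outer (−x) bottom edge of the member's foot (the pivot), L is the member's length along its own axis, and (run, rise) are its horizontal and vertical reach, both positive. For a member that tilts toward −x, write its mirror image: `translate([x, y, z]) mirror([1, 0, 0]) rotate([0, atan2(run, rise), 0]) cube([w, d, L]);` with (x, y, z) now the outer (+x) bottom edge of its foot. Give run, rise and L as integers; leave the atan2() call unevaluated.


translate([135, 0, 600]) cube([85, 837, 47]);
translate([0, 115, 0]) rotate([0, atan2(135, 600), 0]) cube([37, 47, 615]);
translate([355, 115, 0]) mirror([1, 0, 0]) rotate([0, atan2(135, 600), 0]) cube([37, 47, 615]);
translate([0, 675, 0]) rotate([0, atan2(135, 600), 0]) cube([37, 47, 615]);
translate([355, 675, 0]) mirror([1, 0, 0]) rotate([0, atan2(135, 600), 0]) cube([37, 47, 615]);


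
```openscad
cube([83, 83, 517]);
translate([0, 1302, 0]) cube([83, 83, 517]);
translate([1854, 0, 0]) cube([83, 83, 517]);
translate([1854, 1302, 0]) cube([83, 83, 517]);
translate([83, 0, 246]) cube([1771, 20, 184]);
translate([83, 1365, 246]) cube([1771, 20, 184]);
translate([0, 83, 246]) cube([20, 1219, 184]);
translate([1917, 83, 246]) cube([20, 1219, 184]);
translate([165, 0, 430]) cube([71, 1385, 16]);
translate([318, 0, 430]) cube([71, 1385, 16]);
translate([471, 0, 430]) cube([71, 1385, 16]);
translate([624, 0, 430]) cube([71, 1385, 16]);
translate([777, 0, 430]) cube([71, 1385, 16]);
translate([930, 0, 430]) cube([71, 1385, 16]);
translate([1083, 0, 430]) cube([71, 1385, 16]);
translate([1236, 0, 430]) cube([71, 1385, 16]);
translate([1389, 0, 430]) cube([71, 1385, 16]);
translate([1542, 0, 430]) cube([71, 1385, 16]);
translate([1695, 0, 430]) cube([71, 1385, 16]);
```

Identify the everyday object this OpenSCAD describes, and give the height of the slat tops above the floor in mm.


A bed frame. The slat-top height is 446 mm.

Four posts, four rails, and a row of slats — a bed frame. Slats sit on the rails at z = 246 + 184 = 430; with slat thickness 16, the top is 446 mm.


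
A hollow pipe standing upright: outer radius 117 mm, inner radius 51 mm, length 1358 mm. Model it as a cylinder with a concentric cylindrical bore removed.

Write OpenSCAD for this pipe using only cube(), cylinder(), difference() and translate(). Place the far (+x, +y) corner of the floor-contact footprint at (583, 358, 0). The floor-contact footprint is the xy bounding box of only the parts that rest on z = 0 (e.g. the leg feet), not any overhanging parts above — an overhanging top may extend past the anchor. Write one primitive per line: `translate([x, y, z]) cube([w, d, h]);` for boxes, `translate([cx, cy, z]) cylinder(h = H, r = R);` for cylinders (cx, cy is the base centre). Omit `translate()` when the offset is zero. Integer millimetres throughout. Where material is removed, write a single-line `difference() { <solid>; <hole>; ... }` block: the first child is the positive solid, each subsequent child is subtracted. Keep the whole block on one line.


difference() { translate([466, 241, 0]) cylinder(h = 1358, r = 117); translate([466, 241, 0]) cylinder(h = 1358, r = 51); }


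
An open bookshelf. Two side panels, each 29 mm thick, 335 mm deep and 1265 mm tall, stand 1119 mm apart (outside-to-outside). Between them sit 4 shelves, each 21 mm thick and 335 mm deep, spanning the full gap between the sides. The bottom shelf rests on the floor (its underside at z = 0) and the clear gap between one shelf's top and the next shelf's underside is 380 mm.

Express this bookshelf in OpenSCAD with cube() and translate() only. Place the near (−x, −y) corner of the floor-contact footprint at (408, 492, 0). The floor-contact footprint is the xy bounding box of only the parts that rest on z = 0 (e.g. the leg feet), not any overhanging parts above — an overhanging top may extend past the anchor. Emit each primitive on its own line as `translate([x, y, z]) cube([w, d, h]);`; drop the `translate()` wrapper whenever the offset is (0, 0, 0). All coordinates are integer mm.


translate([408, 492, 0]) cube([29, 335, 1265]);
translate([1498, 492, 0]) cube([29, 335, 1265]);
translate([437, 492, 0]) cube([1061, 335, 21]);
translate([437, 492, 401]) cube([1061, 335, 21]);
translate([437, 492, 802]) cube([1061, 335, 21]);
translate([437, 492, 1203]) cube([1061, 335, 21]);


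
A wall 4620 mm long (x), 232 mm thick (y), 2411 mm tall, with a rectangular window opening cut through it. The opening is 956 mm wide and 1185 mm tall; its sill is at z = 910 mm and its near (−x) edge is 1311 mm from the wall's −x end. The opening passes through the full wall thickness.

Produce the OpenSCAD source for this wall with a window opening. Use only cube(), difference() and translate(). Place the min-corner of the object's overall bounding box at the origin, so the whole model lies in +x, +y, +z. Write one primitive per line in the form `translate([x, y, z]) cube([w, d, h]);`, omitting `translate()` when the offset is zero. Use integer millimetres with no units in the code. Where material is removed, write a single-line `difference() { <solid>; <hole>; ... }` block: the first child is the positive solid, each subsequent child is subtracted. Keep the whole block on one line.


difference() { cube([4620, 232, 2411]); translate([1311, 0, 910]) cube([956, 232, 1185]); }


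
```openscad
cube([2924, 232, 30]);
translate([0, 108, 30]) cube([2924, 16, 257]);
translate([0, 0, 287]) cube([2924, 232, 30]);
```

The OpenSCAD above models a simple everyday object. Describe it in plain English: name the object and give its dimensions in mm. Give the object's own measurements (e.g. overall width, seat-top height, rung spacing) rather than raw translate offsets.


An I-beam lying along x, 2924 mm long. Overall section height 317 mm. Two flanges 232 mm wide (y) and 30 mm thick, one on the floor and one at the top; a web 16 mm thick runs between them, centred on the flange width.


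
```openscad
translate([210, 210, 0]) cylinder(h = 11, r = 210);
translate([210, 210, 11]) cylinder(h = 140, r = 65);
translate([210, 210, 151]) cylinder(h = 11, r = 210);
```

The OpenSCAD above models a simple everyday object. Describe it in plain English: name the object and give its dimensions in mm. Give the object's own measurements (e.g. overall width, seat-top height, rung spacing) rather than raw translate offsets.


A spool: two coaxial disc flanges of radius 210 mm and thickness 11 mm, joined by a core cylinder of radius 65 mm and height 140 mm. The lower flange rests on z = 0 and the three cylinders share a vertical axis.


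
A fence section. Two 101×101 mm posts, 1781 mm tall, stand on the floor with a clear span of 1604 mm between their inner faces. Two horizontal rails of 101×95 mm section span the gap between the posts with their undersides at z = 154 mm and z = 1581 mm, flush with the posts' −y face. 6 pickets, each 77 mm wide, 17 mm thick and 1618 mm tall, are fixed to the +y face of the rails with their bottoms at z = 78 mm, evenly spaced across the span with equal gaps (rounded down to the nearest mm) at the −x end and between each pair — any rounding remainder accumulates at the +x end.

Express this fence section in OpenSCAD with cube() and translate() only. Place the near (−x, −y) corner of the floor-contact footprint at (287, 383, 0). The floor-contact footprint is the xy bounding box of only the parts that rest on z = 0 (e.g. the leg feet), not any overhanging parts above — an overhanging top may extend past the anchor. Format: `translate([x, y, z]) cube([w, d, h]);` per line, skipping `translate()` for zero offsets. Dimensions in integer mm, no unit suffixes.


translate([287, 383, 0]) cube([101, 101, 1781]);
translate([1992, 383, 0]) cube([101, 101, 1781]);
translate([388, 383, 154]) cube([1604, 101, 95]);
translate([388, 383, 1581]) cube([1604, 101, 95]);
translate([551, 484, 78]) cube([77, 17, 1618]);
translate([791, 484, 78]) cube([77, 17, 1618]);
translate([1031, 484, 78]) cube([77, 17, 1618]);
translate([1271, 484, 78]) cube([77, 17, 1618]);
translate([1511, 484, 78]) cube([77, 17, 1618]);
translate([1751, 484, 78]) cube([77, 17, 1618]);


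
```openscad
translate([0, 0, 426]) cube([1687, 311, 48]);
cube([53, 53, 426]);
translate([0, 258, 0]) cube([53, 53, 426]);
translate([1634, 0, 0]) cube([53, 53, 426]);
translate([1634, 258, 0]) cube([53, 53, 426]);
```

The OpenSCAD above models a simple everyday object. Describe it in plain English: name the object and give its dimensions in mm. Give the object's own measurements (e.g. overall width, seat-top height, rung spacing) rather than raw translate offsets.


A long wooden bench with a 1687 mm (x) × 311 mm (y) seat, 48 mm thick, its top surface 474 mm above the floor. Four 53 mm square legs at the seat corners, flush with the edges, run from z = 0 to the seat underside.


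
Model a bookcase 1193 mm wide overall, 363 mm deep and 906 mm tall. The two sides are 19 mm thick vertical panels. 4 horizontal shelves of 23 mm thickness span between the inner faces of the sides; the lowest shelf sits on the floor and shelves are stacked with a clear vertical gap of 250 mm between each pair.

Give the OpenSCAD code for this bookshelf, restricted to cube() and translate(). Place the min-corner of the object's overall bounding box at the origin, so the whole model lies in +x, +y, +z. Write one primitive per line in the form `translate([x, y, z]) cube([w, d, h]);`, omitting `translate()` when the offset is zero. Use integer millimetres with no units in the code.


cube([19, 363, 906]);
translate([1174, 0, 0]) cube([19, 363, 906]);
translate([19, 0, 0]) cube([1155, 363, 23]);
translate([19, 0, 273]) cube([1155, 363, 23]);
translate([19, 0, 546]) cube([1155, 363, 23]);
translate([19, 0, 819]) cube([1155, 363, 23]);


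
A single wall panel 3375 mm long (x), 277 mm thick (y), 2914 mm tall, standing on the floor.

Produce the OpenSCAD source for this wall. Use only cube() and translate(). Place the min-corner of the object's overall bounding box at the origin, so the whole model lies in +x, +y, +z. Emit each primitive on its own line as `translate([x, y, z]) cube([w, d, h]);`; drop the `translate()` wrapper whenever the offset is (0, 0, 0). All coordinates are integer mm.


cube([3375, 277, 2914]);


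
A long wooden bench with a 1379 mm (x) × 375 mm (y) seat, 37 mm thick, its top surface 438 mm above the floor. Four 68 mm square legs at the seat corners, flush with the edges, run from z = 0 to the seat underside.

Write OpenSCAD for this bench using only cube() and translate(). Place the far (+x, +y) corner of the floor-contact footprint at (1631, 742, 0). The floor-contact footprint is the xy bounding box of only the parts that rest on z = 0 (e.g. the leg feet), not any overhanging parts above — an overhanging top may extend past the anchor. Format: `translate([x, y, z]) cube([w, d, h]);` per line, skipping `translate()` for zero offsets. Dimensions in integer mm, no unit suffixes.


// leg_h = 438 − 37 = 401
translate([252, 367, 401]) cube([1379, 375, 37]);
translate([252, 367, 0]) cube([68, 68, 401]);
translate([252, 674, 0]) cube([68, 68, 401]);
translate([1563, 367, 0]) cube([68, 68, 401]);
translate([1563, 674, 0]) cube([68, 68, 401]);


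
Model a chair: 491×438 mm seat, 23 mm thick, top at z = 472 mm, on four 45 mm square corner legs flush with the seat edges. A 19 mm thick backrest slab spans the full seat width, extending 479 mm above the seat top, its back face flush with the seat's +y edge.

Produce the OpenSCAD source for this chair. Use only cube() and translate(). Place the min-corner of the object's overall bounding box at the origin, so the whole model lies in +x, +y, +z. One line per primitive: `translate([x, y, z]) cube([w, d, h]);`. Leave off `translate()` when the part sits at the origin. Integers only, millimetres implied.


translate([0, 0, 449]) cube([491, 438, 23]);
cube([45, 45, 449]);
translate([446, 0, 0]) cube([45, 45, 449]);
translate([0, 393, 0]) cube([45, 45, 449]);
translate([446, 393, 0]) cube([45, 45, 449]);
translate([0, 419, 472]) cube([491, 19, 479]);


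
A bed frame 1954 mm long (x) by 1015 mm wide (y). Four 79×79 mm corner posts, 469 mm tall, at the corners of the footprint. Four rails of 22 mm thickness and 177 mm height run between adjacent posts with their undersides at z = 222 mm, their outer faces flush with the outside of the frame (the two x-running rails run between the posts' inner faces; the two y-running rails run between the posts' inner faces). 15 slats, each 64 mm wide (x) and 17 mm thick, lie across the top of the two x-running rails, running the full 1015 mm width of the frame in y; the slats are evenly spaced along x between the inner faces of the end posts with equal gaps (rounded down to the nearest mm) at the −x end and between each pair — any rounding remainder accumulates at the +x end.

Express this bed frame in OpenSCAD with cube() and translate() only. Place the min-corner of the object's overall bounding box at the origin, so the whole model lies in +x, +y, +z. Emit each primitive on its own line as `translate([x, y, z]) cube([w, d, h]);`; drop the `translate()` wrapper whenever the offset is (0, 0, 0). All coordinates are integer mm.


cube([79, 79, 469]);
translate([0, 936, 0]) cube([79, 79, 469]);
translate([1875, 0, 0]) cube([79, 79, 469]);
translate([1875, 936, 0]) cube([79, 79, 469]);
translate([79, 0, 222]) cube([1796, 22, 177]);
translate([79, 993, 222]) cube([1796, 22, 177]);
translate([0, 79, 222]) cube([22, 857, 177]);
translate([1932, 79, 222]) cube([22, 857, 177]);
translate([131, 0, 399]) cube([64, 1015, 17]);
translate([247, 0, 399]) cube([64, 1015, 17]);
translate([363, 0, 399]) cube([64, 1015, 17]);
translate([479, 0, 399]) cube([64, 1015, 17]);
translate([595, 0, 399]) cube([64, 1015, 17]);
translate([711, 0, 399]) cube([64, 1015, 17]);
translate([827, 0, 399]) cube([64, 1015, 17]);
translate([943, 0, 399]) cube([64, 1015, 17]);
translate([1059, 0, 399]) cube([64, 1015, 17]);
translate([1175, 0, 399]) cube([64, 1015, 17]);
translate([1291, 0, 399]) cube([64, 1015, 17]);
translate([1407, 0, 399]) cube([64, 1015, 17]);
translate([1523, 0, 399]) cube([64, 1015, 17]);
translate([1639, 0, 399]) cube([64, 1015, 17]);
translate([1755, 0, 399]) cube([64, 1015, 17]);


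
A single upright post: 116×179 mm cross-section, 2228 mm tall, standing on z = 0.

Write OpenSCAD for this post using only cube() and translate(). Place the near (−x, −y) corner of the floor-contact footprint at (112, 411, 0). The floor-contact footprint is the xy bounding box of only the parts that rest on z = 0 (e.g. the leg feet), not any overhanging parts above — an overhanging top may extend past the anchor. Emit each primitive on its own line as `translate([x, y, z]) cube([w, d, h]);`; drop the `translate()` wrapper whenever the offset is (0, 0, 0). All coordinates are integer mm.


translate([112, 411, 0]) cube([116, 179, 2228]);


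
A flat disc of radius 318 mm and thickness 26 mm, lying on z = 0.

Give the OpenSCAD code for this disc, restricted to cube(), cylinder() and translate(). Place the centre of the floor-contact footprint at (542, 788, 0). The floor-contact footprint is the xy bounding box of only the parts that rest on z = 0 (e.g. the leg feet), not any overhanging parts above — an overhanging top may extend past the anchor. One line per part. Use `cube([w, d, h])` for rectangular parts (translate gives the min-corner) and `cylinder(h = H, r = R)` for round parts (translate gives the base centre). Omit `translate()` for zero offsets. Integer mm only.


translate([542, 788, 0]) cylinder(h = 26, r = 318);


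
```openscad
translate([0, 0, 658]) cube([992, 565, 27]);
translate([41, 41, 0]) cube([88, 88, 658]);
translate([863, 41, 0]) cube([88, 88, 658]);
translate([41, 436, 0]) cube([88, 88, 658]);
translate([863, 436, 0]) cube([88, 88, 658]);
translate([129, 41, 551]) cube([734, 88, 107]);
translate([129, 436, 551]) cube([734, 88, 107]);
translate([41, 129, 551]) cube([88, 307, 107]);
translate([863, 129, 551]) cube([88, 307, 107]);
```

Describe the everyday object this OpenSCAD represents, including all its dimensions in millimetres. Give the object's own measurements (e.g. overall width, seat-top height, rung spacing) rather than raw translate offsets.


A table: top 992 mm (x) × 565 mm (y), 27 mm thick, upper face at z = 685 mm, on four 88×88 mm square legs, each inset 41 mm from the nearest pair of top edges from z = 0 to the bottom of the top. Four apron rails, 88 mm thick and 107 mm tall, run between adjacent legs with their top edges flush with the underside of the top and their outer faces flush with the legs' outer faces.


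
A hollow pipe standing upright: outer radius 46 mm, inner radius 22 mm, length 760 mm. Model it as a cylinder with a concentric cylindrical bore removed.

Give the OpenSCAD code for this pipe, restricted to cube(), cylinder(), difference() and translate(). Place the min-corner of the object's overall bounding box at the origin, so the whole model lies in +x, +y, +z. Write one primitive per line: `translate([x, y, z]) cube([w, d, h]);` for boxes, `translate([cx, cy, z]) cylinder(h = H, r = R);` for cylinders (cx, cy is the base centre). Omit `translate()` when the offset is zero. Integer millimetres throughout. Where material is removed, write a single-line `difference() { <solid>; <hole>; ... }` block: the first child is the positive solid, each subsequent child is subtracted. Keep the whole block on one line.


difference() { translate([46, 46, 0]) cylinder(h = 760, r = 46); translate([46, 46, 0]) cylinder(h = 760, r = 22); }


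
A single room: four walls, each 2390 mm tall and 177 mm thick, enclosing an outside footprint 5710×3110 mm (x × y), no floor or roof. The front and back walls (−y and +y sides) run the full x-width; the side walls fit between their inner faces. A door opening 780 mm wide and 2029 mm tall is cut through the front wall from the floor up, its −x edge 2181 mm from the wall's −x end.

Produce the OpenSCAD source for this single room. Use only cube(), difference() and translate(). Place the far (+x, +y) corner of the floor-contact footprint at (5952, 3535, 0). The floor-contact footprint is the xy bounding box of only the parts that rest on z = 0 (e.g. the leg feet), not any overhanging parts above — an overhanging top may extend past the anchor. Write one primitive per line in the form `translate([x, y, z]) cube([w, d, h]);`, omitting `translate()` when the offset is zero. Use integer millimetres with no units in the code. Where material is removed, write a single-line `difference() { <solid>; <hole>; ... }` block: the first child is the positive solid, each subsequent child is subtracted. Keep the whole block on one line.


difference() { translate([242, 425, 0]) cube([5710, 177, 2390]); translate([2423, 425, 0]) cube([780, 177, 2029]); }
translate([242, 3358, 0]) cube([5710, 177, 2390]);
translate([242, 602, 0]) cube([177, 2756, 2390]);
translate([5775, 602, 0]) cube([177, 2756, 2390]);


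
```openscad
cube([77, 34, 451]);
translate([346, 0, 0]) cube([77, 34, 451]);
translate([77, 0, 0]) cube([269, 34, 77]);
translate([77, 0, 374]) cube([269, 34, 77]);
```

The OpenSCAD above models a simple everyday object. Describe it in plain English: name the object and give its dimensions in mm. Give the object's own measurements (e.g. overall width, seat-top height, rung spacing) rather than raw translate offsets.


A rectangular picture frame lying in the x–z plane (depth along y). The opening is 269 mm wide (x) by 297 mm tall (z), surrounded by a border 77 mm wide on all four sides. The frame is 34 mm deep and is made of two full-height vertical stiles with two horizontal rails fitted between them.


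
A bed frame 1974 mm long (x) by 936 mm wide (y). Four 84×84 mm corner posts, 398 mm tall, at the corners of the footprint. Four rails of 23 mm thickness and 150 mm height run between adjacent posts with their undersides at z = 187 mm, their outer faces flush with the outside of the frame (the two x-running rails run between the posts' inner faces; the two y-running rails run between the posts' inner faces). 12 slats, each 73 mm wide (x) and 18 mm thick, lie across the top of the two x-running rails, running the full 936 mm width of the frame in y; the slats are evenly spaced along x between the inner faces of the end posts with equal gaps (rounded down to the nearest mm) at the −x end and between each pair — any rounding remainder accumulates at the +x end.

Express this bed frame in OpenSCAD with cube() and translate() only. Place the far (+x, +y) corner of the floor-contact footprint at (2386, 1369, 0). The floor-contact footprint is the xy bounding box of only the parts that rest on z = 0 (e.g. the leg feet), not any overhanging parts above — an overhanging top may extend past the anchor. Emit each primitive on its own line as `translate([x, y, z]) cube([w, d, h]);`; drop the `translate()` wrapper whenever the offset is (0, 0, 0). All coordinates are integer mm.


// slat z = rail_z + rail_h = 187 + 150 = 337
// slat gap = ⌊(1806 − 12·73) / 13⌋ = 71
translate([412, 433, 0]) cube([84, 84, 398]);
translate([412, 1285, 0]) cube([84, 84, 398]);
translate([2302, 433, 0]) cube([84, 84, 398]);
translate([2302, 1285, 0]) cube([84, 84, 398]);
translate([496, 433, 187]) cube([1806, 23, 150]);
translate([496, 1346, 187]) cube([1806, 23, 150]);
translate([412, 517, 187]) cube([23, 768, 150]);
translate([2363, 517, 187]) cube([23, 768, 150]);
translate([567, 433, 337]) cube([73, 936, 18]);
translate([711, 433, 337]) cube([73, 936, 18]);
translate([855, 433, 337]) cube([73, 936, 18]);
translate([999, 433, 337]) cube([73, 936, 18]);
translate([1143, 433, 337]) cube([73, 936, 18]);
translate([1287, 433, 337]) cube([73, 936, 18]);
translate([1431, 433, 337]) cube([73, 936, 18]);
translate([1575, 433, 337]) cube([73, 936, 18]);
translate([1719, 433, 337]) cube([73, 936, 18]);
translate([1863, 433, 337]) cube([73, 936, 18]);
translate([2007, 433, 337]) cube([73, 936, 18]);
translate([2151, 433, 337]) cube([73, 936, 18]);


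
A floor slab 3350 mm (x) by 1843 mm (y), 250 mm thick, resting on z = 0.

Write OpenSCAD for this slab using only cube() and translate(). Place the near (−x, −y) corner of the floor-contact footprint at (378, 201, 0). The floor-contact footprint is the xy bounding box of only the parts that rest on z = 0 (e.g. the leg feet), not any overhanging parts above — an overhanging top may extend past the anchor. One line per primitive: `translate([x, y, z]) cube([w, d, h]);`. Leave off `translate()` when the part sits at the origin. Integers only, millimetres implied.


translate([378, 201, 0]) cube([3350, 1843, 250]);


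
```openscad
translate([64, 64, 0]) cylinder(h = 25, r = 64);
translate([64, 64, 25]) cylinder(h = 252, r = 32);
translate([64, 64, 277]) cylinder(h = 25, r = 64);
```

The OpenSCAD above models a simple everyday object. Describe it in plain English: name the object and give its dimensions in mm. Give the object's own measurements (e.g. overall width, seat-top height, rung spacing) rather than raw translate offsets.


A spool: two coaxial disc flanges of radius 64 mm and thickness 25 mm, joined by a core cylinder of radius 32 mm and height 252 mm. The lower flange rests on z = 0 and the three cylinders share a vertical axis.
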